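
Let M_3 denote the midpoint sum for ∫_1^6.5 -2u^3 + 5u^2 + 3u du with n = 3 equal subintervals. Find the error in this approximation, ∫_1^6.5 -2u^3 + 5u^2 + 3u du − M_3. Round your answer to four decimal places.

-26.9589

Exact integral: ∫_1^6.5 f(u) du ≈ -374.114583.
M_3 ≈ -347.155671.
Error ≈ -374.114583 − (-347.155671) ≈ -26.9589.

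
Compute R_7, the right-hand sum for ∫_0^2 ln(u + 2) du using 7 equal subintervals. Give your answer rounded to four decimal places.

Δu = (2 − 0)/7 = 2/7.
Right endpoints: 2/7, 4/7, 6/7, 8/7, 10/7, 12/7, 2.
f(2/7) ≈ 0.8267, f(4/7) ≈ 0.9445, f(6/7) ≈ 1.0498, f(8/7) ≈ 1.1451, f(10/7) ≈ 1.2321, f(12/7) ≈ 1.3122, f(2) ≈ 1.3863.
Sum = Δu · [f(2/7) + f(4/7) + f(6/7) + ...].
Sum ≈ 2.2562.

2.2562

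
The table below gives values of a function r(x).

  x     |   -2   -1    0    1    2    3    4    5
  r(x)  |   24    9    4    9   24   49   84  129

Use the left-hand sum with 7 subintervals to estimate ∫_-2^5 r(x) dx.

203

Δx = 1.
Sum = 1·[24 + 9 + 4 + 9 + 24 + 49 + 84] = 203.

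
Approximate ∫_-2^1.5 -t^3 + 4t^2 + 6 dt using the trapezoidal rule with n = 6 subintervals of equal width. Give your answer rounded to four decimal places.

39.8439

Δt = (1.5 − (-2))/6 = 7/12.
f(-2) = 30, f(-17/12) = 29153/1728, f(-5/6) = 2021/216, f(-0.25) = 6.265625, f(1/3) = 173/27, f(11/12) = 14845/1728, f(1.5) = 11.625.
T_6 = (Δt/2)·[f(t_0) + 2f(t_1) + ... + 2f(t_{5}) + f(t_6)].
Sum ≈ 39.8439.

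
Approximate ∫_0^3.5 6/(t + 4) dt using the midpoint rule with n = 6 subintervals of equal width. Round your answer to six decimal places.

Δt = (3.5 − 0)/6 = 7/12.
Midpoints: 7/24, 0.875, 35/24, 49/24, 2.625, 77/24.
f(7/24) = 144/103, f(0.875) = 16/13, f(35/24) = 144/131, f(49/24) = 144/145, f(2.625) = 48/53, f(77/24) = 144/173.
Sum = Δt · [f(7/24) + f(0.875) + f(35/24) + ...].
Sum ≈ 3.767865.

3.767865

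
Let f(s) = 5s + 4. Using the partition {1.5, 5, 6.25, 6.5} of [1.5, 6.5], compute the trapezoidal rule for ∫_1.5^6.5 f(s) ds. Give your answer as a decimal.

Subinterval widths: 3.5, 1.25, 0.25.
f(1.5) = 11.5, f(5) = 29, f(6.25) = 35.25, f(6.5) = 36.5.
On each subinterval the trapezoid contributes (Δs_i/2)·[f(s_{i-1}) + f(s_i)].
Sum = 120.

120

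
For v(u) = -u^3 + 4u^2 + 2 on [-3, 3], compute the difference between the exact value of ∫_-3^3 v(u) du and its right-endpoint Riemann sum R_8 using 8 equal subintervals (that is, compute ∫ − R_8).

18

Exact integral: ∫_-3^3 v(u) du = 84.
R_8 = 66.
Error = 84 − 66 = 18.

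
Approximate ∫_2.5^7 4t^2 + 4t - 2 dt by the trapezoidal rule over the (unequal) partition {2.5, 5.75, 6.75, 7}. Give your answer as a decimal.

Subinterval widths: 3.25, 1, 0.25.
f(2.5) = 33, f(5.75) = 153.25, f(6.75) = 207.25, f(7) = 222.
On each subinterval the trapezoid contributes (Δt_i/2)·[f(t_{i-1}) + f(t_i)].
Sum = 536.5625.

536.5625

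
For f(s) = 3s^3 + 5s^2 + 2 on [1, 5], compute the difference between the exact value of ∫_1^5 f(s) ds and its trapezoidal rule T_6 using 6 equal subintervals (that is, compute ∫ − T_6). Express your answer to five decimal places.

-9.48148

Exact integral: ∫_1^5 f(s) ds ≈ 682.6666667.
T_6 ≈ 692.1481481.
Error ≈ 682.6666667 − 692.1481481 ≈ -9.48148.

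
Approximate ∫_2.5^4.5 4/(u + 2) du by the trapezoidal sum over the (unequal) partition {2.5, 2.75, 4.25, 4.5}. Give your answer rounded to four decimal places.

Subinterval widths: 0.25, 1.5, 0.25.
f(2.5) = 8/9, f(2.75) = 16/19, f(4.25) = 0.64, f(4.5) = 8/13.
On each subinterval the trapezoid contributes (Δu_i/2)·[f(u_{i-1}) + f(u_i)].
Sum ≈ 1.4849.

1.4849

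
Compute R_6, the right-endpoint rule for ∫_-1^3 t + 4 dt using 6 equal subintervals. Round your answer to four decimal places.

21.3333

Δt = (3 − (-1))/6 = 2/3.
Right endpoints: -1/3, 1/3, 1, 5/3, 7/3, 3.
f(-1/3) = 11/3, f(1/3) = 13/3, f(1) = 5, f(5/3) = 17/3, f(7/3) = 19/3, f(3) = 7.
Sum = Δt · [f(-1/3) + f(1/3) + f(1) + ...].
Sum ≈ 21.3333.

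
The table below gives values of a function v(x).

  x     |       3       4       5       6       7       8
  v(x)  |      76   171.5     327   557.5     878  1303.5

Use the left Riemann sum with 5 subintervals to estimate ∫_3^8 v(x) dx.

2010

Δx = 1.
Sum = 1·[76 + 171.5 + 327 + 557.5 + 878] = 2010.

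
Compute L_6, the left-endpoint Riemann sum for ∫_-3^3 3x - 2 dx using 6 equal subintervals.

-21

Δx = (3 − (-3))/6 = 1.
Left endpoints: -3, -2, -1, 0, 1, 2.
f(-3) = -11, f(-2) = -8, f(-1) = -5, f(0) = -2, f(1) = 1, f(2) = 4.
Sum = Δx · [f(-3) + f(-2) + f(-1) + ...].
Sum = -21.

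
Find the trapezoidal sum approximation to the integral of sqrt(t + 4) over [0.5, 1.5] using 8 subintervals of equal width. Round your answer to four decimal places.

2.2351

Δt = (1.5 − 0.5)/8 = 0.125.
f(0.5) ≈ 2.1213, f(0.625) ≈ 2.1506, f(0.75) ≈ 2.1794, f(0.875) ≈ 2.2079, f(1) ≈ 2.2361, f(1.125) ≈ 2.2638, f(1.25) ≈ 2.2913, f(1.375) ≈ 2.3184, f(1.5) ≈ 2.3452.
T_8 = (Δt/2)·[f(t_0) + 2f(t_1) + ... + 2f(t_{7}) + f(t_8)].
Sum ≈ 2.2351.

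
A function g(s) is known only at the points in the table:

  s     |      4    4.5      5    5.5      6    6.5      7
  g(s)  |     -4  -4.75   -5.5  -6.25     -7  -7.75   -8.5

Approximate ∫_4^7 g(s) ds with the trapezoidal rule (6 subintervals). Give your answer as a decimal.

-18.75

Δs = 0.5.
T_6 = (0.5/2)·[(-4) + 2·(-4.75) + 2·(-5.5) + 2·(-6.25) + 2·(-7) + 2·(-7.75) + (-8.5)] = -18.75.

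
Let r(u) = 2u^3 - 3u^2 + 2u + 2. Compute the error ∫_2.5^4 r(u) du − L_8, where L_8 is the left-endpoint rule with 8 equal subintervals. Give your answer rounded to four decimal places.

Exact integral: ∫_2.5^4 r(u) du = 72.84375.
L_8 ≈ 66.379395.
Error ≈ 72.84375 − 66.379395 ≈ 6.4644.

6.4644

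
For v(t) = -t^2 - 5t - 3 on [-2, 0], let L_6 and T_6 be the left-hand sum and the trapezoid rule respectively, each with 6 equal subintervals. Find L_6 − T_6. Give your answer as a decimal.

1

L_6 ≈ 2.2962963.
T_6 ≈ 1.2962963.
L_6 − T_6 = 1.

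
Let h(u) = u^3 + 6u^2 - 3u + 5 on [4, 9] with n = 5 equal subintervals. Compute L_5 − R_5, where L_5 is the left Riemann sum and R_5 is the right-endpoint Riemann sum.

-1040

L_5 = 2335.
R_5 = 3375.
L_5 − R_5 = -1040.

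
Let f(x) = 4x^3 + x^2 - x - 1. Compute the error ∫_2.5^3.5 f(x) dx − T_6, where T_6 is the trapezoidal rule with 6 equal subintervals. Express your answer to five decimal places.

-0.17130

Exact integral: ∫_2.5^3.5 f(x) dx ≈ 116.0833333.
T_6 ≈ 116.2546296.
Error ≈ 116.0833333 − 116.2546296 ≈ -0.17130.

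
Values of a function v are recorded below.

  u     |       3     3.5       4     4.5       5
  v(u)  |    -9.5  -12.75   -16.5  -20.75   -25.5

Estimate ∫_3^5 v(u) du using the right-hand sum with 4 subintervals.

-37.75

Δu = 0.5.
Sum = 0.5·[(-12.75) + (-16.5) + (-20.75) + (-25.5)] = -37.75.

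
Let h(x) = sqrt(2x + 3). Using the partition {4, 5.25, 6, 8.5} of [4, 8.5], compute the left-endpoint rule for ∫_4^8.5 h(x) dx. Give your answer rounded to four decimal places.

Subinterval widths: 1.25, 0.75, 2.5.
Left endpoints: 4, 5.25, 6.
h(4) ≈ 3.3166, h(5.25) ≈ 3.6742, h(6) ≈ 3.8730.
Sum = Σ Δx_i · h(x_i).
Sum ≈ 16.5839.

16.5839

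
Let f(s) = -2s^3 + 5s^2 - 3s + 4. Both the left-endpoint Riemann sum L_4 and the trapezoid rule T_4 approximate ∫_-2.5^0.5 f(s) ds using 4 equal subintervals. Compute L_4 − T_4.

26.4375

L_4 = 96.28125.
T_4 = 69.84375.
L_4 − T_4 = 26.4375.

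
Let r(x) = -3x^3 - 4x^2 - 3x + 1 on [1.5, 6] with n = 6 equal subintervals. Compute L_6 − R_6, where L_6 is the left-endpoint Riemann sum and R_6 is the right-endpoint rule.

L_6 = -1018.86328125.
R_6 = -1608.64453125.
L_6 − R_6 = 589.78125.

589.78125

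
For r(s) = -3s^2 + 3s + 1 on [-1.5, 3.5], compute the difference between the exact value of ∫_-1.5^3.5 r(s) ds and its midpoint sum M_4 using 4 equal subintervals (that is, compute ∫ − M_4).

Exact integral: ∫_-1.5^3.5 r(s) ds = -26.25.
M_4 = -24.296875.
Error = -26.25 − (-24.296875) = -1.953125.

-1.953125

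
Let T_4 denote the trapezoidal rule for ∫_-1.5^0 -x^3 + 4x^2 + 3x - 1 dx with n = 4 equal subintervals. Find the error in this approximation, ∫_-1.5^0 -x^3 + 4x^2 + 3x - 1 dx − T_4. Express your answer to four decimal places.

-0.2197

Exact integral: ∫_-1.5^0 f(x) dx = 0.890625.
T_4 ≈ 1.110352.
Error ≈ 0.890625 − 1.110352 ≈ -0.2197.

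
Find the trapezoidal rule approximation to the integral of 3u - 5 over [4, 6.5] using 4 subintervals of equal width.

26.875

Δu = (6.5 − 4)/4 = 0.625.
f(4) = 7, f(4.625) = 8.875, f(5.25) = 10.75, f(5.875) = 12.625, f(6.5) = 14.5.
T_4 = (Δu/2)·[f(u_0) + 2f(u_1) + 2f(u_2) + 2f(u_3) + f(u_4)].
Sum = 26.875.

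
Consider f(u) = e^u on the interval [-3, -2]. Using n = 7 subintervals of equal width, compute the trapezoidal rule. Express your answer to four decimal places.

Δu = (-2 − (-3))/7 = 1/7.
f(-3) ≈ 0.0498, f(-20/7) ≈ 0.0574, f(-19/7) ≈ 0.0663, f(-18/7) ≈ 0.0764, f(-17/7) ≈ 0.0882, f(-16/7) ≈ 0.1017, f(-15/7) ≈ 0.1173, f(-2) ≈ 0.1353.
T_7 = (Δu/2)·[f(u_0) + 2f(u_1) + ... + 2f(u_{6}) + f(u_7)].
Sum ≈ 0.0857.

0.0857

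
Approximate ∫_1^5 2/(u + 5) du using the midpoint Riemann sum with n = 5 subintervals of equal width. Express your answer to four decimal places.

1.0207

Δu = (5 − 1)/5 = 0.8.
Midpoints: 1.4, 2.2, 3, 3.8, 4.6.
f(1.4) = 0.3125, f(2.2) = 5/18, f(3) = 0.25, f(3.8) = 5/22, f(4.6) = 5/24.
Sum = Δu · [f(1.4) + f(2.2) + f(3) + f(3.8) + f(4.6)].
Sum ≈ 1.0207.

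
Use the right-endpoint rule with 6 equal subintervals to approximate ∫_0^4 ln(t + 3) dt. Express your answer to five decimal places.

Δt = (4 − 0)/6 = 2/3.
Right endpoints: 2/3, 4/3, 2, 8/3, 10/3, 4.
f(2/3) ≈ 1.29928, f(4/3) ≈ 1.46634, f(2) ≈ 1.60944, f(8/3) ≈ 1.73460, f(10/3) ≈ 1.84583, f(4) ≈ 1.94591.
Sum = Δt · [f(2/3) + f(4/3) + f(2) + ...].
Sum ≈ 6.60093.

6.60093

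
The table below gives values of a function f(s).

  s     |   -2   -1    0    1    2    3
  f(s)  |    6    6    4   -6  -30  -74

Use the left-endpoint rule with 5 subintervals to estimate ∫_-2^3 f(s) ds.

-20

Δs = 1.
Sum = 1·[6 + 6 + 4 + (-6) + (-30)] = -20.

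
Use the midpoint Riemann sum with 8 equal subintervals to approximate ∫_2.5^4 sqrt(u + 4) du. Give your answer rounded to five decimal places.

Δu = (4 − 2.5)/8 = 0.1875.
Midpoints: 2.59375, 2.78125, 2.96875, 3.15625, 3.34375, 3.53125, 3.71875, 3.90625.
f(2.59375) ≈ 2.56783, f(2.78125) ≈ 2.60408, f(2.96875) ≈ 2.63984, f(3.15625) ≈ 2.67512, f(3.34375) ≈ 2.70994, f(3.53125) ≈ 2.74431, f(3.71875) ≈ 2.77826, f(3.90625) ≈ 2.81181.
Sum = Δu · [f(2.59375) + f(2.78125) + f(2.96875) + ...].
Sum ≈ 4.03710.

4.03710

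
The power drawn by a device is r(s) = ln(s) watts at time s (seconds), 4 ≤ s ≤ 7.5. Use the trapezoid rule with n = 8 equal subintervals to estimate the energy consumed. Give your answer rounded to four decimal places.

6.0647

Δs = (7.5 − 4)/8 = 0.4375.
r(4) ≈ 1.3863, r(4.4375) ≈ 1.4901, r(4.875) ≈ 1.5841, r(5.3125) ≈ 1.6701, r(5.75) ≈ 1.7492, r(6.1875) ≈ 1.8225, r(6.625) ≈ 1.8909, r(7.0625) ≈ 1.9548, r(7.5) ≈ 2.0149.
T_8 = (Δs/2)·[r(s_0) + 2r(s_1) + ... + 2r(s_{7}) + r(s_8)].
Sum ≈ 6.0647.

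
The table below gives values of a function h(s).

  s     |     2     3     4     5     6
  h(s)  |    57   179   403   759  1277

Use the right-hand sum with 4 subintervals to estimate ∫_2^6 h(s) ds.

Δs = 1.
Sum = 1·[179 + 403 + 759 + 1277] = 2618.

2618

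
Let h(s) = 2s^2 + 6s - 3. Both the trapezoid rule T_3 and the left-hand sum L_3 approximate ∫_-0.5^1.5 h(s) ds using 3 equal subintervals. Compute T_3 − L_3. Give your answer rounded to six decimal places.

T_3 ≈ 2.62962963.
L_3 ≈ -2.70370370.
T_3 − L_3 ≈ 5.333333.

5.333333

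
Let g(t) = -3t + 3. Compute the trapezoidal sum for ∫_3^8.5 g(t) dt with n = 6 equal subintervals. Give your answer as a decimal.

Δt = (8.5 − 3)/6 = 11/12.
g(3) = -6, g(47/12) = -8.75, g(29/6) = -11.5, g(5.75) = -14.25, g(20/3) = -17, g(91/12) = -19.75, g(8.5) = -22.5.
T_6 = (Δt/2)·[g(t_0) + 2g(t_1) + ... + 2g(t_{5}) + g(t_6)].
Sum = -78.375.

-78.375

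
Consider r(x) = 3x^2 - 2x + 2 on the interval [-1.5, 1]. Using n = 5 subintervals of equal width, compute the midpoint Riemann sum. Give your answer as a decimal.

10.46875

Δx = (1 − (-1.5))/5 = 0.5.
Midpoints: -1.25, -0.75, -0.25, 0.25, 0.75.
r(-1.25) = 9.1875, r(-0.75) = 5.1875, r(-0.25) = 2.6875, r(0.25) = 1.6875, r(0.75) = 2.1875.
Sum = Δx · [r(-1.25) + r(-0.75) + r(-0.25) + r(0.25) + r(0.75)].
Sum = 10.46875.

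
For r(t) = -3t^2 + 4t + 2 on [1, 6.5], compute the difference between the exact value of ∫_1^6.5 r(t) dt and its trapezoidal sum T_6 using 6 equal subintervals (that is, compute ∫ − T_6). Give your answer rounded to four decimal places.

2.3108

Exact integral: ∫_1^6.5 r(t) dt = -180.125.
T_6 ≈ -182.435764.
Error ≈ -180.125 − (-182.435764) ≈ 2.3108.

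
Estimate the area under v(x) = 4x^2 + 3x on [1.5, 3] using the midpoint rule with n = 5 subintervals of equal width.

Δx = (3 − 1.5)/5 = 0.3.
Midpoints: 1.65, 1.95, 2.25, 2.55, 2.85.
v(1.65) = 15.84, v(1.95) = 21.06, v(2.25) = 27, v(2.55) = 33.66, v(2.85) = 41.04.
Sum = Δx · [v(1.65) + v(1.95) + v(2.25) + v(2.55) + v(2.85)].
Sum = 41.58.

41.58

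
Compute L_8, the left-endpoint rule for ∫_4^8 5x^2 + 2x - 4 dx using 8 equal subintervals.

717.5

Δx = (8 − 4)/8 = 0.5.
Left endpoints: 4, 4.5, 5, 5.5, 6, 6.5, 7, 7.5.
f(4) = 84, f(4.5) = 106.25, f(5) = 131, f(5.5) = 158.25, f(6) = 188, f(6.5) = 220.25, f(7) = 255, f(7.5) = 292.25.
Sum = Δx · [f(4) + f(4.5) + f(5) + ...].
Sum = 717.5.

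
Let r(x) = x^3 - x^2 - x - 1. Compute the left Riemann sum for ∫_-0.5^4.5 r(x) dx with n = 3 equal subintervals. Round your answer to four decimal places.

Δx = (4.5 − (-0.5))/3 = 5/3.
Left endpoints: -0.5, 7/6, 17/6.
r(-0.5) = -0.875, r(7/6) = -419/216, r(17/6) = 2351/216.
Sum = Δx · [r(-0.5) + r(7/6) + r(17/6)].
Sum ≈ 13.4491.

13.4491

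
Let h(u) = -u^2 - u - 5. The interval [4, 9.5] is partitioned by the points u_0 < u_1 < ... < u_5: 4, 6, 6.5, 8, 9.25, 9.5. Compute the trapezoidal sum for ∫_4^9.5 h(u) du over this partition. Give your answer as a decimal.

Subinterval widths: 2, 0.5, 1.5, 1.25, 0.25.
h(4) = -25, h(6) = -47, h(6.5) = -53.75, h(8) = -77, h(9.25) = -99.8125, h(9.5) = -104.75.
On each subinterval the trapezoid contributes (Δu_i/2)·[h(u_{i-1}) + h(u_i)].
Sum = -331.328125.

-331.328125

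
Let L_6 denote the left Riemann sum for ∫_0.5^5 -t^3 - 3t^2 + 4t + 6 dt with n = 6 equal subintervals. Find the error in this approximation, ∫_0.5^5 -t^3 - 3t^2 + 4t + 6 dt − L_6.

-63.17578125

Exact integral: ∫_0.5^5 f(t) dt = -204.609375.
L_6 = -141.43359375.
Error = -204.609375 − (-141.43359375) = -63.17578125.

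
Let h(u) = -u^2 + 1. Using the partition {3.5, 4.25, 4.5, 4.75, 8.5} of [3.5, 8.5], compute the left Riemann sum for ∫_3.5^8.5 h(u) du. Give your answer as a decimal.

Subinterval widths: 0.75, 0.25, 0.25, 3.75.
Left endpoints: 3.5, 4.25, 4.5, 4.75.
h(3.5) = -11.25, h(4.25) = -17.0625, h(4.5) = -19.25, h(4.75) = -21.5625.
Sum = Σ Δu_i · h(u_i).
Sum = -98.375.

-98.375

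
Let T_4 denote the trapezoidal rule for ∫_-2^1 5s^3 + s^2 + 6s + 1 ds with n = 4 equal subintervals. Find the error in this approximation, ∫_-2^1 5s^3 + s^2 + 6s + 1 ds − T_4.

Exact integral: ∫_-2^1 f(s) ds = -21.75.
T_4 = -23.578125.
Error = -21.75 − (-23.578125) = 1.828125.

1.828125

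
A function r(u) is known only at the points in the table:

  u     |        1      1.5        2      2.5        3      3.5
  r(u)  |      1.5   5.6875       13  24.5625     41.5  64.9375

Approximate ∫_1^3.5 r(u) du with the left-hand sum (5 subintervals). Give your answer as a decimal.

Δu = 0.5.
Sum = 0.5·[1.5 + 5.6875 + 13 + 24.5625 + 41.5] = 43.125.

43.125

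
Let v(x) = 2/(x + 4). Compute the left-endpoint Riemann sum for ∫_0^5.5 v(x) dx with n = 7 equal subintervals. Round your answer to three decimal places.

1.849

Δx = (5.5 − 0)/7 = 11/14.
Left endpoints: 0, 11/14, 11/7, 33/14, 22/7, 55/14, 33/7.
v(0) = 0.5, v(11/14) = 28/67, v(11/7) = 14/39, v(33/14) = 28/89, v(22/7) = 0.28, v(55/14) = 28/111, v(33/7) = 14/61.
Sum = Δx · [v(0) + v(11/14) + v(11/7) + ...].
Sum ≈ 1.849.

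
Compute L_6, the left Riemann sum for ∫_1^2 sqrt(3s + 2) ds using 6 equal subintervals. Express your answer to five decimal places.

2.49411

Δs = (2 − 1)/6 = 1/6.
Left endpoints: 1, 7/6, 4/3, 1.5, 5/3, 11/6.
f(1) ≈ 2.23607, f(7/6) ≈ 2.34521, f(4/3) ≈ 2.44949, f(1.5) ≈ 2.54951, f(5/3) ≈ 2.64575, f(11/6) ≈ 2.73861.
Sum = Δs · [f(1) + f(7/6) + f(4/3) + ...].
Sum ≈ 2.49411.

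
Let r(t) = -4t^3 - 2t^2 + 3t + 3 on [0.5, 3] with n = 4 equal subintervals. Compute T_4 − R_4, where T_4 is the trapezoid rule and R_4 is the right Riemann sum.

36.71875

T_4 = -81.97265625.
R_4 = -118.69140625.
T_4 − R_4 = 36.71875.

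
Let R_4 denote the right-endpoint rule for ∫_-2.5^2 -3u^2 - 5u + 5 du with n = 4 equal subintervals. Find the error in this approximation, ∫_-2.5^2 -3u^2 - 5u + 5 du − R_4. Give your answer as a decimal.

Exact integral: ∫_-2.5^2 f(u) du = 4.5.
R_4 = -7.20703125.
Error = 4.5 − (-7.20703125) = 11.70703125.

11.70703125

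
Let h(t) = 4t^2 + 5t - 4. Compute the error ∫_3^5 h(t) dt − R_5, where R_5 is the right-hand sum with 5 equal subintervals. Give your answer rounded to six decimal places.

Exact integral: ∫_3^5 h(t) dt ≈ 162.66666667.
R_5 = 177.68.
Error ≈ 162.66666667 − 177.68 ≈ -15.013333.

-15.013333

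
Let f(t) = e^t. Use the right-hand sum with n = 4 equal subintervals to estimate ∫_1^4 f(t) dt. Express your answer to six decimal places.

Δt = (4 − 1)/4 = 0.75.
Right endpoints: 1.75, 2.5, 3.25, 4.
f(1.75) ≈ 5.754603, f(2.5) ≈ 12.182494, f(3.25) ≈ 25.790340, f(4) ≈ 54.598150.
Sum = Δt · [f(1.75) + f(2.5) + f(3.25) + f(4)].
Sum ≈ 73.744190.

73.744190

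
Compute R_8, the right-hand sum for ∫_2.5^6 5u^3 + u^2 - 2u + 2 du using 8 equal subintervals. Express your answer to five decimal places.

Δu = (6 − 2.5)/8 = 0.4375.
Right endpoints: 2.9375, 3.375, 3.8125, 4.25, 4.6875, 5.125, 5.5625, 6.
f(2.9375) = 538587/4096, f(3.375) = 101815/512, f(3.8125) = 1171401/4096, f(4.25) = 395.390625, f(4.6875) = 2169167/4096, f(5.125) = 353829/512, f(5.5625) = 3614205/4096, f(6) = 1106.
Sum = Δu · [f(2.9375) + f(3.375) + f(3.8125) + ...].
Sum ≈ 1846.57983.

1846.57983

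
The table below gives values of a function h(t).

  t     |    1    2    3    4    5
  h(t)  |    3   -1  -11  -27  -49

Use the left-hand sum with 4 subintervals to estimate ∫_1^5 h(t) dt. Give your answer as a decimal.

Δt = 1.
Sum = 1·[3 + (-1) + (-11) + (-27)] = -36.

-36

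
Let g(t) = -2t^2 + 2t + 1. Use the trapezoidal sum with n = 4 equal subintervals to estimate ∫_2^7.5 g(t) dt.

-221.6328125

Δt = (7.5 − 2)/4 = 1.375.
g(2) = -3, g(3.375) = -15.03125, g(4.75) = -34.625, g(6.125) = -61.78125, g(7.5) = -96.5.
T_4 = (Δt/2)·[g(t_0) + 2g(t_1) + 2g(t_2) + 2g(t_3) + g(t_4)].
Sum = -221.6328125.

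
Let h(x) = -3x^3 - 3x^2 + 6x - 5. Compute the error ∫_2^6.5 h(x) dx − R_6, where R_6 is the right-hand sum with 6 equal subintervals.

Exact integral: ∫_2^6.5 h(x) dx = -1501.171875.
R_6 = -1851.43359375.
Error = -1501.171875 − (-1851.43359375) = 350.26171875.

350.26171875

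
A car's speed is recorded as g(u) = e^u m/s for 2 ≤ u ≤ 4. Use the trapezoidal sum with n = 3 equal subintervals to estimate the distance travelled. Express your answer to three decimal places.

48.945

Δu = (4 − 2)/3 = 2/3.
g(2) ≈ 7.389, g(8/3) ≈ 14.392, g(10/3) ≈ 28.032, g(4) ≈ 54.598.
T_3 = (Δu/2)·[g(u_0) + 2g(u_1) + 2g(u_2) + g(u_3)].
Sum ≈ 48.945.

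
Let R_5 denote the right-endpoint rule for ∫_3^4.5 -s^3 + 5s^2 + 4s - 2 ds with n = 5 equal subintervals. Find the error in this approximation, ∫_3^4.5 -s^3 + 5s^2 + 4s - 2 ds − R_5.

Exact integral: ∫_3^4.5 f(s) ds = 44.109375.
R_5 = 43.6875.
Error = 44.109375 − 43.6875 = 0.421875.

0.421875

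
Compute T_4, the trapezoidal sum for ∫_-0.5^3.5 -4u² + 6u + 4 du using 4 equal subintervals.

-8

Δu = (3.5 − (-0.5))/4 = 1.
f(-0.5) = 0, f(0.5) = 6, f(1.5) = 4, f(2.5) = -6, f(3.5) = -24.
T_4 = (Δu/2)·[f(u_0) + 2f(u_1) + 2f(u_2) + 2f(u_3) + f(u_4)].
Sum = -8.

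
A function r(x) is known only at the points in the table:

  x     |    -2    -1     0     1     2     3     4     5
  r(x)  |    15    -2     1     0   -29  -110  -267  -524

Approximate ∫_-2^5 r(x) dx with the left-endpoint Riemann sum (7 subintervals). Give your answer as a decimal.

-392

Δx = 1.
Sum = 1·[15 + (-2) + 1 + 0 + (-29) + (-110) + (-267)] = -392.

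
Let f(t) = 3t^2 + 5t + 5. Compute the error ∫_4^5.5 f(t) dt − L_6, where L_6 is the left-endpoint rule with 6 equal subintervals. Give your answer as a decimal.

6.234375

Exact integral: ∫_4^5.5 f(t) dt = 145.5.
L_6 = 139.265625.
Error = 145.5 − 139.265625 = 6.234375.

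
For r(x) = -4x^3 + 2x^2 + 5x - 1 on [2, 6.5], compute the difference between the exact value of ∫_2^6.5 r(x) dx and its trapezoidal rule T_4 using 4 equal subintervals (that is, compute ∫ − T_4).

Exact integral: ∫_2^6.5 r(x) dx = -1500.1875.
T_4 = -1546.69921875.
Error = -1500.1875 − (-1546.69921875) = 46.51171875.

46.51171875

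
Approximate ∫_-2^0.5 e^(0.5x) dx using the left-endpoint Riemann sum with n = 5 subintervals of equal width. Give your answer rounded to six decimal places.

1.612789

Δx = (0.5 − (-2))/5 = 0.5.
Left endpoints: -2, -1.5, -1, -0.5, 0.
f(-2) ≈ 0.367879, f(-1.5) ≈ 0.472367, f(-1) ≈ 0.606531, f(-0.5) ≈ 0.778801, f(0) ≈ 1.000000.
Sum = Δx · [f(-2) + f(-1.5) + f(-1) + f(-0.5) + f(0)].
Sum ≈ 1.612789.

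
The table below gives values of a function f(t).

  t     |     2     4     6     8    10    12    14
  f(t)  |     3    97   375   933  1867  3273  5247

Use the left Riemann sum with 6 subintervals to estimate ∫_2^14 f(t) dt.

Δt = 2.
Sum = 2·[3 + 97 + 375 + 933 + 1867 + 3273] = 13096.

13096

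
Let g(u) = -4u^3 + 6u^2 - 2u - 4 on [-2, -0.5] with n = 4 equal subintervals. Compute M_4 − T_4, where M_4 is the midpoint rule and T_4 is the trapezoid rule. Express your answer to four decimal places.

-1.1074

M_4 ≈ 29.068359.
T_4 = 30.17578125.
M_4 − T_4 ≈ -1.1074.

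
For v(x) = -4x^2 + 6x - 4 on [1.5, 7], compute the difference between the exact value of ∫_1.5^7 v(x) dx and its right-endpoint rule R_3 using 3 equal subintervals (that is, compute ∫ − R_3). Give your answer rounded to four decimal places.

Exact integral: ∫_1.5^7 v(x) dx ≈ -334.583333.
R_3 ≈ -488.074074.
Error ≈ -334.583333 − (-488.074074) ≈ 153.4907.

153.4907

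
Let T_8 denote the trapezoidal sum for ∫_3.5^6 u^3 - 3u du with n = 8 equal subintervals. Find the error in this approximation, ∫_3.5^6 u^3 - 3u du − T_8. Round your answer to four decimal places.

Exact integral: ∫_3.5^6 f(u) du = 250.859375.
T_8 ≈ 251.439209.
Error ≈ 250.859375 − 251.439209 ≈ -0.5798.

-0.5798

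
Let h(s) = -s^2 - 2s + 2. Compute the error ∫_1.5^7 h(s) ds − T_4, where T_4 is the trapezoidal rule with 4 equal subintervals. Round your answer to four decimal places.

Exact integral: ∫_1.5^7 h(s) ds ≈ -148.958333.
T_4 = -150.69140625.
Error ≈ -148.958333 − (-150.69140625) ≈ 1.7331.

1.7331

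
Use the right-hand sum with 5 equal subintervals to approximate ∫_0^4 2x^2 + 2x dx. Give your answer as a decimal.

Δx = (4 − 0)/5 = 0.8.
Right endpoints: 0.8, 1.6, 2.4, 3.2, 4.
f(0.8) = 2.88, f(1.6) = 8.32, f(2.4) = 16.32, f(3.2) = 26.88, f(4) = 40.
Sum = Δx · [f(0.8) + f(1.6) + f(2.4) + f(3.2) + f(4)].
Sum = 75.52.

75.52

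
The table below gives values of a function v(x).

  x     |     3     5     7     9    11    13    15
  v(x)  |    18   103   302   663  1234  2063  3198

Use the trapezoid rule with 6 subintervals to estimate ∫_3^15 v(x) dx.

11946

Δx = 2.
T_6 = (2/2)·[18 + 2·103 + 2·302 + 2·663 + 2·1234 + 2·2063 + 3198] = 11946.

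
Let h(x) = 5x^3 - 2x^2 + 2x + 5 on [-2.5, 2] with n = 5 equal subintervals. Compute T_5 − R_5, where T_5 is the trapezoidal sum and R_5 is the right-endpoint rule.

T_5 = -27.82125.
R_5 = 31.41.
T_5 − R_5 = -59.23125.

-59.23125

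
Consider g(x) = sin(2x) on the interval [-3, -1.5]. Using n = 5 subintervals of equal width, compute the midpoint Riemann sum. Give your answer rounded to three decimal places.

Δx = (-1.5 − (-3))/5 = 0.3.
Midpoints: -2.85, -2.55, -2.25, -1.95, -1.65.
g(-2.85) ≈ 0.551, g(-2.55) ≈ 0.926, g(-2.25) ≈ 0.978, g(-1.95) ≈ 0.688, g(-1.65) ≈ 0.158.
Sum = Δx · [g(-2.85) + g(-2.55) + g(-2.25) + g(-1.95) + g(-1.65)].
Sum ≈ 0.990.

0.990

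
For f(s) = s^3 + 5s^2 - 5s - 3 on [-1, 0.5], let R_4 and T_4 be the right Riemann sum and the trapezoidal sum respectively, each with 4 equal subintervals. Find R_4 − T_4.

R_4 ≈ -2.73340.
T_4 ≈ -0.83496.
R_4 − T_4 = -1.8984375.

-1.8984375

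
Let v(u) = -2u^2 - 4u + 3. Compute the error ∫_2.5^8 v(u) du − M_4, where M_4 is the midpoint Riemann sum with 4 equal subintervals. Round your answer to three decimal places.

-1.733

Exact integral: ∫_2.5^8 v(u) du ≈ -429.91667.
M_4 = -428.18359375.
Error ≈ -429.91667 − (-428.18359375) ≈ -1.733.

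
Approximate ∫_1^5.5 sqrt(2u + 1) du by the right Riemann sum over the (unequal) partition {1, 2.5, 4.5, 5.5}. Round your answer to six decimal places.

13.462892

Subinterval widths: 1.5, 2, 1.
Right endpoints: 2.5, 4.5, 5.5.
f(2.5) ≈ 2.449490, f(4.5) ≈ 3.162278, f(5.5) ≈ 3.464102.
Sum = Σ Δu_i · f(u_i).
Sum ≈ 13.462892.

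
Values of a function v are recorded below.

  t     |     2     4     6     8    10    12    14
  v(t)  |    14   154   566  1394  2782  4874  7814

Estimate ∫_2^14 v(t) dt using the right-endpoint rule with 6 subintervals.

Δt = 2.
Sum = 2·[154 + 566 + 1394 + 2782 + 4874 + 7814] = 35168.

35168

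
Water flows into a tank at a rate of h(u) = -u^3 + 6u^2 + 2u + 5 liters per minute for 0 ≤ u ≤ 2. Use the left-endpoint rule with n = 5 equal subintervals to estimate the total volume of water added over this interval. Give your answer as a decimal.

22.16

Δu = (2 − 0)/5 = 0.4.
Left endpoints: 0, 0.4, 0.8, 1.2, 1.6.
h(0) = 5, h(0.4) = 6.696, h(0.8) = 9.928, h(1.2) = 14.312, h(1.6) = 19.464.
Sum = Δu · [h(0) + h(0.4) + h(0.8) + h(1.2) + h(1.6)].
Sum = 22.16.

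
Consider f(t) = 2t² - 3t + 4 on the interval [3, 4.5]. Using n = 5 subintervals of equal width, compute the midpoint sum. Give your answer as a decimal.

31.8525

Δt = (4.5 − 3)/5 = 0.3.
Midpoints: 3.15, 3.45, 3.75, 4.05, 4.35.
f(3.15) = 14.395, f(3.45) = 17.455, f(3.75) = 20.875, f(4.05) = 24.655, f(4.35) = 28.795.
Sum = Δt · [f(3.15) + f(3.45) + f(3.75) + f(4.05) + f(4.35)].
Sum = 31.8525.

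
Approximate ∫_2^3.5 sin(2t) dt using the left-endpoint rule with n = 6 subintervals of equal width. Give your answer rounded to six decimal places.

Δt = (3.5 − 2)/6 = 0.25.
Left endpoints: 2, 2.25, 2.5, 2.75, 3, 3.25.
f(2) ≈ -0.756802, f(2.25) ≈ -0.977530, f(2.5) ≈ -0.958924, f(2.75) ≈ -0.705540, f(3) ≈ -0.279415, f(3.25) ≈ 0.215120.
Sum = Δt · [f(2) + f(2.25) + f(2.5) + ...].
Sum ≈ -0.865773.

-0.865773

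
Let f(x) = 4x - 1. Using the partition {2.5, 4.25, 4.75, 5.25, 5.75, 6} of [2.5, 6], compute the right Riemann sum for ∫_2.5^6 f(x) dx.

63.75

Subinterval widths: 1.75, 0.5, 0.5, 0.5, 0.25.
Right endpoints: 4.25, 4.75, 5.25, 5.75, 6.
f(4.25) = 16, f(4.75) = 18, f(5.25) = 20, f(5.75) = 22, f(6) = 23.
Sum = Σ Δx_i · f(x_i).
Sum = 63.75.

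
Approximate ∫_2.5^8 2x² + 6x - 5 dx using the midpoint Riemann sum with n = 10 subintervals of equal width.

476.389375

Δx = (8 − 2.5)/10 = 0.55.
Midpoints: 2.775, 3.325, 3.875, 4.425, 4.975, 5.525, 6.075, 6.625, 7.175, 7.725.
f(2.775) = 27.05125, f(3.325) = 37.06125, f(3.875) = 48.28125, f(4.425) = 60.71125, f(4.975) = 74.35125, f(5.525) = 89.20125, f(6.075) = 105.26125, f(6.625) = 122.53125, f(7.175) = 141.01125, f(7.725) = 160.70125.
Sum = Δx · [f(2.775) + f(3.325) + f(3.875) + ...].
Sum = 476.389375.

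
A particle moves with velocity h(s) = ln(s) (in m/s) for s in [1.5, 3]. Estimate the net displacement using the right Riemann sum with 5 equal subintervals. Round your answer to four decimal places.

1.2891

Δs = (3 − 1.5)/5 = 0.3.
Right endpoints: 1.8, 2.1, 2.4, 2.7, 3.
h(1.8) ≈ 0.5878, h(2.1) ≈ 0.7419, h(2.4) ≈ 0.8755, h(2.7) ≈ 0.9933, h(3) ≈ 1.0986.
Sum = Δs · [h(1.8) + h(2.1) + h(2.4) + h(2.7) + h(3)].
Sum ≈ 1.2891.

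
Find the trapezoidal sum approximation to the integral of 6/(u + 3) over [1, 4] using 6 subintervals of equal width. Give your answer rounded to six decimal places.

Δu = (4 − 1)/6 = 0.5.
f(1) = 1.5, f(1.5) = 4/3, f(2) = 1.2, f(2.5) = 12/11, f(3) = 1, f(3.5) = 12/13, f(4) = 6/7.
T_6 = (Δu/2)·[f(u_0) + 2f(u_1) + ... + 2f(u_{5}) + f(u_6)].
Sum ≈ 3.362945.

3.362945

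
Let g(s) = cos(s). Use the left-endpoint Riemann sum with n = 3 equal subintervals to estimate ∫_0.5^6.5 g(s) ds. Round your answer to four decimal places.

-0.2687

Δs = (6.5 − 0.5)/3 = 2.
Left endpoints: 0.5, 2.5, 4.5.
g(0.5) ≈ 0.8776, g(2.5) ≈ -0.8011, g(4.5) ≈ -0.2108.
Sum = Δs · [g(0.5) + g(2.5) + g(4.5)].
Sum ≈ -0.2687.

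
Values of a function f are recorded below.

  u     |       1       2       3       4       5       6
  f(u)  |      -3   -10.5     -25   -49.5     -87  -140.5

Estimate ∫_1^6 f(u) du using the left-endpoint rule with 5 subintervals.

-175

Δu = 1.
Sum = 1·[(-3) + (-10.5) + (-25) + (-49.5) + (-87)] = -175.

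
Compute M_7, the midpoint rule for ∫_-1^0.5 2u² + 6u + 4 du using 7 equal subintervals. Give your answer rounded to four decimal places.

4.4885

Δu = (0.5 − (-1))/7 = 3/14.
Midpoints: -25/28, -19/28, -13/28, -0.25, -1/28, 5/28, 11/28.
f(-25/28) = 93/392, f(-19/28) = 333/392, f(-13/28) = 645/392, f(-0.25) = 2.625, f(-1/28) = 1485/392, f(5/28) = 2013/392, f(11/28) = 2613/392.
Sum = Δu · [f(-25/28) + f(-19/28) + f(-13/28) + ...].
Sum ≈ 4.4885.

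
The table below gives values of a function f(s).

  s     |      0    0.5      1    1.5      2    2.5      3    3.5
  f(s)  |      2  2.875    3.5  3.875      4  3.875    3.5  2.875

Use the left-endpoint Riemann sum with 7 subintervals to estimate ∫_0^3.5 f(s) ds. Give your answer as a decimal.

11.8125

Δs = 0.5.
Sum = 0.5·[2 + 2.875 + 3.5 + 3.875 + 4 + 3.875 + 3.5] = 11.8125.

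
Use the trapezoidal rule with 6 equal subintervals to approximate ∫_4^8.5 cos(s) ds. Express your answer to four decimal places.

1.4817

Δs = (8.5 − 4)/6 = 0.75.
f(4) ≈ -0.6536, f(4.75) ≈ 0.0376, f(5.5) ≈ 0.7087, f(6.25) ≈ 0.9994, f(7) ≈ 0.7539, f(7.75) ≈ 0.1038, f(8.5) ≈ -0.6020.
T_6 = (Δs/2)·[f(s_0) + 2f(s_1) + ... + 2f(s_{5}) + f(s_6)].
Sum ≈ 1.4817.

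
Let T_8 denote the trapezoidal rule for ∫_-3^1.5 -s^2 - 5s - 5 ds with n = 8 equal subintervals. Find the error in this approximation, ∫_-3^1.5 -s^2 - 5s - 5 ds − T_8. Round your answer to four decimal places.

0.2373

Exact integral: ∫_-3^1.5 f(s) ds = -15.75.
T_8 ≈ -15.987305.
Error ≈ -15.75 − (-15.987305) ≈ 0.2373.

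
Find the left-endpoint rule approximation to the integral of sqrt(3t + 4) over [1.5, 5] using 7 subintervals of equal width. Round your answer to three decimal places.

12.533

Δt = (5 − 1.5)/7 = 0.5.
Left endpoints: 1.5, 2, 2.5, 3, 3.5, 4, 4.5.
f(1.5) ≈ 2.915, f(2) ≈ 3.162, f(2.5) ≈ 3.391, f(3) ≈ 3.606, f(3.5) ≈ 3.808, f(4) ≈ 4.000, f(4.5) ≈ 4.183.
Sum = Δt · [f(1.5) + f(2) + f(2.5) + ...].
Sum ≈ 12.533.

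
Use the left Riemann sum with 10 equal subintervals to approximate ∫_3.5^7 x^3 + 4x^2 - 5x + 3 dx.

807.75296875

Δx = (7 − 3.5)/10 = 0.35.
Left endpoints: 3.5, 3.85, 4.2, 4.55, 4.9, 5.25, 5.6, 5.95, 6.3, 6.65.
f(3.5) = 77.375, f(3.85) = 100.106625, f(4.2) = 126.648, f(4.55) = 157.256375, f(4.9) = 192.189, f(5.25) = 231.703125, f(5.6) = 276.056, f(5.95) = 325.504875, f(6.3) = 380.307, f(6.65) = 440.719625.
Sum = Δx · [f(3.5) + f(3.85) + f(4.2) + ...].
Sum = 807.75296875.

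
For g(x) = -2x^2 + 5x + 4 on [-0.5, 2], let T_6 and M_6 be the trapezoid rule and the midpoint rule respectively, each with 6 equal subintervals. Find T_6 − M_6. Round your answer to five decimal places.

T_6 ≈ 13.8136574.
M_6 ≈ 14.0306713.
T_6 − M_6 ≈ -0.21701.

-0.21701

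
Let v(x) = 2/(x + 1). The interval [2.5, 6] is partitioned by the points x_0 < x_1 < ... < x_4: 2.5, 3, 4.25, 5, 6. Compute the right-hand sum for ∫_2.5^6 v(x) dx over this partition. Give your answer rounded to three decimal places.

Subinterval widths: 0.5, 1.25, 0.75, 1.
Right endpoints: 3, 4.25, 5, 6.
v(3) = 0.5, v(4.25) = 8/21, v(5) = 1/3, v(6) = 2/7.
Sum = Σ Δx_i · v(x_i).
Sum ≈ 1.262.

1.262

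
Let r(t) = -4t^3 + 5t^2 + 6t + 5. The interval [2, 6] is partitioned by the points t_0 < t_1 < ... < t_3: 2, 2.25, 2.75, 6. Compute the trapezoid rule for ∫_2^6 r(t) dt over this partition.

-1089.671875

Subinterval widths: 0.25, 0.5, 3.25.
r(2) = 5, r(2.25) = -1.75, r(2.75) = -23.875, r(6) = -643.
On each subinterval the trapezoid contributes (Δt_i/2)·[r(t_{i-1}) + r(t_i)].
Sum = -1089.671875.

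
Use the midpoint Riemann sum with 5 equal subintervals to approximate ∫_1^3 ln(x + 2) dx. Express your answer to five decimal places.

2.75224

Δx = (3 − 1)/5 = 0.4.
Midpoints: 1.2, 1.6, 2, 2.4, 2.8.
f(1.2) ≈ 1.16315, f(1.6) ≈ 1.28093, f(2) ≈ 1.38629, f(2.4) ≈ 1.48160, f(2.8) ≈ 1.56862.
Sum = Δx · [f(1.2) + f(1.6) + f(2) + f(2.4) + f(2.8)].
Sum ≈ 2.75224.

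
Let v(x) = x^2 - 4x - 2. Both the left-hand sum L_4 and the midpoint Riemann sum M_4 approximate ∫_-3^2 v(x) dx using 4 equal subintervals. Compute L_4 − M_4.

17.578125

L_4 = 28.59375.
M_4 = 11.015625.
L_4 − M_4 = 17.578125.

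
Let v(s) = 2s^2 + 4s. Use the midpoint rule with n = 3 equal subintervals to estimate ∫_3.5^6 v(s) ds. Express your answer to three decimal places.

Δs = (6 − 3.5)/3 = 5/6.
Midpoints: 47/12, 4.75, 67/12.
v(47/12) = 3337/72, v(4.75) = 64.125, v(67/12) = 6097/72.
Sum = Δs · [v(47/12) + v(4.75) + v(67/12)].
Sum ≈ 162.627.

162.627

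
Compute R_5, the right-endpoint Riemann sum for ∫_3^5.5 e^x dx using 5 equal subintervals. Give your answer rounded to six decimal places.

Δx = (5.5 − 3)/5 = 0.5.
Right endpoints: 3.5, 4, 4.5, 5, 5.5.
f(3.5) ≈ 33.115452, f(4) ≈ 54.598150, f(4.5) ≈ 90.017131, f(5) ≈ 148.413159, f(5.5) ≈ 244.691932.
Sum = Δx · [f(3.5) + f(4) + f(4.5) + f(5) + f(5.5)].
Sum ≈ 285.417912.

285.417912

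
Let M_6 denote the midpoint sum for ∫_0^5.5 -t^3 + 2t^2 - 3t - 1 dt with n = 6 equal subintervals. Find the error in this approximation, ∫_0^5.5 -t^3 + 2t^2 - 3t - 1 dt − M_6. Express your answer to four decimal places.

Exact integral: ∫_0^5.5 f(t) dt ≈ -168.723958.
M_6 ≈ -166.316913.
Error ≈ -168.723958 − (-166.316913) ≈ -2.4070.

-2.4070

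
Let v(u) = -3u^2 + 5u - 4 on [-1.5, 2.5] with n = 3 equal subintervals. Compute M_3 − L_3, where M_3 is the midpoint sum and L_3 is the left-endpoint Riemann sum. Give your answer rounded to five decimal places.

10.66667

M_3 ≈ -23.2222222.
L_3 ≈ -33.8888889.
M_3 − L_3 ≈ 10.66667.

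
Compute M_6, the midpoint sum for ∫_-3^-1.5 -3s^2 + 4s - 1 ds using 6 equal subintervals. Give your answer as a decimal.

Δs = (-1.5 − (-3))/6 = 0.25.
Midpoints: -2.875, -2.625, -2.375, -2.125, -1.875, -1.625.
f(-2.875) = -37.296875, f(-2.625) = -32.171875, f(-2.375) = -27.421875, f(-2.125) = -23.046875, f(-1.875) = -19.046875, f(-1.625) = -15.421875.
Sum = Δs · [f(-2.875) + f(-2.625) + f(-2.375) + ...].
Sum = -38.6015625.

-38.6015625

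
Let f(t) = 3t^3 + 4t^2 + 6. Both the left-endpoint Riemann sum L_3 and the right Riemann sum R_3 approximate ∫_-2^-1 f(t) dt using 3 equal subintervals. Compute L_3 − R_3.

L_3 ≈ 2.407407.
R_3 ≈ 5.407407.
L_3 − R_3 = -3.

-3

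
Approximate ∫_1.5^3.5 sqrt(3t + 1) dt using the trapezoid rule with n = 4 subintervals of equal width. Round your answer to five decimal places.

5.79585

Δt = (3.5 − 1.5)/4 = 0.5.
f(1.5) ≈ 2.34521, f(2) ≈ 2.64575, f(2.5) ≈ 2.91548, f(3) ≈ 3.16228, f(3.5) ≈ 3.39116.
T_4 = (Δt/2)·[f(t_0) + 2f(t_1) + 2f(t_2) + 2f(t_3) + f(t_4)].
Sum ≈ 5.79585.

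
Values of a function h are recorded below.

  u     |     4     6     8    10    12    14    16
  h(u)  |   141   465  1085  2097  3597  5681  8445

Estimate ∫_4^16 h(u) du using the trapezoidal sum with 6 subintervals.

Δu = 2.
T_6 = (2/2)·[141 + 2·465 + 2·1085 + 2·2097 + 2·3597 + 2·5681 + 8445] = 34436.

34436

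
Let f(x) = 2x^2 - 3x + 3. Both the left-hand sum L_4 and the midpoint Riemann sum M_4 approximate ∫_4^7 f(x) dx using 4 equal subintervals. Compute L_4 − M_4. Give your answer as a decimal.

-20.53125

L_4 = 124.6875.
M_4 = 145.21875.
L_4 − M_4 = -20.53125.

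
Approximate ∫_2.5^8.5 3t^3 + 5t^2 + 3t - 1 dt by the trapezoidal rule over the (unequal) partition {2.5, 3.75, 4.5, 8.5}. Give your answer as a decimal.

Subinterval widths: 1.25, 0.75, 4.
f(2.5) = 84.625, f(3.75) = 238.765625, f(4.5) = 387.125, f(8.5) = 2228.125.
On each subinterval the trapezoid contributes (Δt_i/2)·[f(t_{i-1}) + f(t_i)].
Sum = 5667.328125.

5667.328125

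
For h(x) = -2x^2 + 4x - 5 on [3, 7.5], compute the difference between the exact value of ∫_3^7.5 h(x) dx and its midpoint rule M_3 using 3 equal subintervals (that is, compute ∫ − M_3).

Exact integral: ∫_3^7.5 h(x) dx = -191.25.
M_3 = -189.5625.
Error = -191.25 − (-189.5625) = -1.6875.

-1.6875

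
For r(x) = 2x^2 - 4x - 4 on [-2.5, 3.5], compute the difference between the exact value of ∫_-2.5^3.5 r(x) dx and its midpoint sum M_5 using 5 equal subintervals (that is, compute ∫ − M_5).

Exact integral: ∫_-2.5^3.5 r(x) dx = 3.
M_5 = 1.56.
Error = 3 − 1.56 = 1.44.

1.44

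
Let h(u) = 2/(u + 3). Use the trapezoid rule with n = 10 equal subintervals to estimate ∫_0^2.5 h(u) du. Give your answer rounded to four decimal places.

1.2131

Δu = (2.5 − 0)/10 = 0.25.
h(0) = 2/3, h(0.25) = 8/13, h(0.5) = 4/7, h(0.75) = 8/15, h(1) = 0.5, h(1.25) = 8/17, h(1.5) = 4/9, h(1.75) = 8/19, h(2) = 0.4, h(2.25) = 8/21, h(2.5) = 4/11.
T_10 = (Δu/2)·[h(u_0) + 2h(u_1) + ... + 2h(u_{9}) + h(u_10)].
Sum ≈ 1.2131.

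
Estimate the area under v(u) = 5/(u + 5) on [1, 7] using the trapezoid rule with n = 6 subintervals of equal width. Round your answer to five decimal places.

3.47439

Δu = (7 − 1)/6 = 1.
v(1) = 5/6, v(2) = 5/7, v(3) = 0.625, v(4) = 5/9, v(5) = 0.5, v(6) = 5/11, v(7) = 5/12.
T_6 = (Δu/2)·[v(u_0) + 2v(u_1) + ... + 2v(u_{5}) + v(u_6)].
Sum ≈ 3.47439.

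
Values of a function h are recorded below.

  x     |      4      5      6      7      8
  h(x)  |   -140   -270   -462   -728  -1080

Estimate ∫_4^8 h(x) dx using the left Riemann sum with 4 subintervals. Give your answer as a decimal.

Δx = 1.
Sum = 1·[(-140) + (-270) + (-462) + (-728)] = -1600.

-1600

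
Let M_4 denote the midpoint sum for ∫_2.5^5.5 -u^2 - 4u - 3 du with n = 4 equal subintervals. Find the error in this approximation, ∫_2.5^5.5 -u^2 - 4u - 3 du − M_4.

-0.140625

Exact integral: ∫_2.5^5.5 f(u) du = -107.25.
M_4 = -107.109375.
Error = -107.25 − (-107.109375) = -0.140625.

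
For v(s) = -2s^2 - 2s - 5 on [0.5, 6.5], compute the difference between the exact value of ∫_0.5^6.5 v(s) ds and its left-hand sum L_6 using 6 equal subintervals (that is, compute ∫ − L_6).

Exact integral: ∫_0.5^6.5 v(s) ds = -255.
L_6 = -209.
Error = -255 − (-209) = -46.

-46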